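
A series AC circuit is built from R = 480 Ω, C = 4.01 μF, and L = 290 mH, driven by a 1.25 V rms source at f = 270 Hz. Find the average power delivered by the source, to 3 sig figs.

2.15 mW

ω = 2πf = 1696 rad/s
X_L = ωL = 492 Ω
X_C = 1/(ωC) = 147 Ω
Net reactance X = X_L − X_C = 345 Ω
Z = 480 + j345 Ω
|Z| = √(480² + 345²) = 591 Ω
∠Z = arctan(345/480) = 35.7°
I = V/|Z| = 2.11 mA
P = VI cos φ = 1.25 × 0.00211 × cos(35.7°) = 2.15 mW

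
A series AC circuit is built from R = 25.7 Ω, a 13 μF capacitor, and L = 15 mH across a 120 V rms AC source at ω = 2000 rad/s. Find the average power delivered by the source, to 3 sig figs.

506 W

X_L = ωL = 30.0 Ω
X_C = 1/(ωC) = 38.5 Ω
Net reactance X = X_L − X_C = -8.46 Ω
Z = 25.7 − j8.46 Ω
|Z| = √(25.7² + 8.46²) = 27.1 Ω
∠Z = arctan(-8.46/25.7) = -18.2°
I = V/|Z| = 4.44 A
P = VI cos φ = 120 × 4.44 × cos(-18.2°) = 506 W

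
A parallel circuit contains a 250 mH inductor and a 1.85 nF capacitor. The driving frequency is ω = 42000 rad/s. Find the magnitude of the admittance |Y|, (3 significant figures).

X_L = ωL = 10500 Ω
X_C = 1/(ωC) = 12900 Ω
Parallel: admittances add. Y = 1/(jωL) + jωC
Y = (0 − j1.75e-05) S
|Y| = 1.75e-05 S → |Z| = 1/|Y| = 57000 Ω, ∠Z = −∠Y = 90.0°

17.5 μS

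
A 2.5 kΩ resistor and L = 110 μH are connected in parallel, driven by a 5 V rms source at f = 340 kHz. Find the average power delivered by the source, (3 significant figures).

10.0 mW

ω = 2πf = 2.136e+06 rad/s
X_L = ωL = 235 Ω
Parallel: admittances add. Y = 1/R + 1/(jωL)
Y = (0.000400 − j0.00426) S
|Y| = 0.00427 S → |Z| = 1/|Y| = 234 Ω, ∠Z = −∠Y = 84.6°
I = V/|Z| = 21.4 mA
P = VI cos φ = 5 × 0.0214 × cos(84.6°) = 10.0 mW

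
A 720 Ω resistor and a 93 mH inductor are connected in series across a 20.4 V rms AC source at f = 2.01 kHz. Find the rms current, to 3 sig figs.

ω = 2πf = 12630 rad/s
X_L = ωL = 1170 Ω
Z = 720 + j1170 Ω
|Z| = √(720² + 1170²) = 1380 Ω
I = V/|Z| = 20.4/1380 = 14.8 mA

14.8 mA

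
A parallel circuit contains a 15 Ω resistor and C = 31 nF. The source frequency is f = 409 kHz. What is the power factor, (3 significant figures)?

0.642

ω = 2πf = 2.57e+06 rad/s
X_C = 1/(ωC) = 12.6 Ω
Parallel: admittances add. Y = 1/R + jωC
Y = (0.0667 + j0.0797) S
|Y| = 0.104 S → |Z| = 1/|Y| = 9.63 Ω, ∠Z = −∠Y = -50.1°
cos φ = cos(-50.1°) = 0.642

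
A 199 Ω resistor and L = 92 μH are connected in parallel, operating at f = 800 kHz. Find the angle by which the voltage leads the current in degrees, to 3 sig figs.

23.3°

ω = 2πf = 5.027e+06 rad/s
X_L = ωL = 462 Ω
Parallel: admittances add. Y = 1/R + 1/(jωL)
Y = (0.00503 − j0.00216) S
|Y| = 0.00547 S → |Z| = 1/|Y| = 183 Ω, ∠Z = −∠Y = 23.3°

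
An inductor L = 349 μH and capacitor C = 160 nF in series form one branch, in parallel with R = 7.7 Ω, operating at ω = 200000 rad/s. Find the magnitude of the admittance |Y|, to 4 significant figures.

X_L = ωL = 69.80 Ω
X_C = 1/(ωC) = 31.25 Ω
Branch 1: Z₁ = R = 7.700 Ω
Branch 2 (series LC): Z₂ = j(X_L − X_C) = j38.55 Ω
Parallel: Z = Z₁Z₂/(Z₁+Z₂), |Z| = 7.551 Ω, ∠Z = 11.30°
|Y| = 1/|Z| = 132.4 mS

132.4 mS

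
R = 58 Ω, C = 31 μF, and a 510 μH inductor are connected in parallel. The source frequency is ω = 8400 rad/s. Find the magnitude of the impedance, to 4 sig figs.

X_L = ωL = 4.284 Ω
X_C = 1/(ωC) = 3.840 Ω
Parallel: admittances add. Y = 1/R + 1/(jωL) + jωC
Y = (0.01724 + j0.02697) S
|Y| = 0.03201 S → |Z| = 1/|Y| = 31.24 Ω, ∠Z = −∠Y = -57.41°

31.24 Ω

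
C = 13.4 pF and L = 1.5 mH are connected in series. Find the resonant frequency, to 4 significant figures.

1.123 MHz

ω₀ = 1/√(LC) = 1/√(0.0015 × 1.34e-11) = 7.053e+06 rad/s
f₀ = ω₀/(2π) = 1.123 MHz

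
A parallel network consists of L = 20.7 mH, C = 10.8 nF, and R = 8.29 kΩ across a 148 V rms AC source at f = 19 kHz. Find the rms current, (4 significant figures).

ω = 2πf = 119400 rad/s
X_L = ωL = 2471 Ω
X_C = 1/(ωC) = 775.6 Ω
Parallel: admittances add. Y = 1/R + 1/(jωL) + jωC
Y = (0.0001206 + j0.0008846) S
|Y| = 0.0008928 S → |Z| = 1/|Y| = 1120 Ω, ∠Z = −∠Y = -82.24°
I = V/|Z| = 148/1120 = 132.1 mA

132.1 mA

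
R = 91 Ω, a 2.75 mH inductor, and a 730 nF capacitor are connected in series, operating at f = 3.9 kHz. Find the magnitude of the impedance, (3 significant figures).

91.7 Ω

ω = 2πf = 24500 rad/s
X_L = ωL = 67.4 Ω
X_C = 1/(ωC) = 55.9 Ω
Net reactance X = X_L − X_C = 11.5 Ω
Z = 91.0 + j11.5 Ω
|Z| = √(91.0² + 11.5²) = 91.7 Ω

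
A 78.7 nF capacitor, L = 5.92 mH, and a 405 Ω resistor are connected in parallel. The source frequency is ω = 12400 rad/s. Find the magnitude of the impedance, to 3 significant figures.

X_L = ωL = 73.4 Ω
X_C = 1/(ωC) = 1020 Ω
Parallel: admittances add. Y = 1/R + 1/(jωL) + jωC
Y = (0.00247 − j0.0126) S
|Y| = 0.0129 S → |Z| = 1/|Y| = 77.6 Ω, ∠Z = −∠Y = 79.0°

77.6 Ω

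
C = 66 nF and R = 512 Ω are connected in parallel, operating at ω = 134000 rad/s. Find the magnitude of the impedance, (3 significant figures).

X_C = 1/(ωC) = 113 Ω
Parallel: admittances add. Y = 1/R + jωC
Y = (0.00195 + j0.00884) S
|Y| = 0.00906 S → |Z| = 1/|Y| = 110 Ω, ∠Z = −∠Y = -77.5°

110 Ω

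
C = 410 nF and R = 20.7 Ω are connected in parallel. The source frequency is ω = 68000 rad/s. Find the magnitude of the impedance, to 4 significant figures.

17.93 Ω

X_C = 1/(ωC) = 35.87 Ω
Parallel: admittances add. Y = 1/R + jωC
Y = (0.04831 + j0.02788) S
|Y| = 0.05578 S → |Z| = 1/|Y| = 17.93 Ω, ∠Z = −∠Y = -29.99°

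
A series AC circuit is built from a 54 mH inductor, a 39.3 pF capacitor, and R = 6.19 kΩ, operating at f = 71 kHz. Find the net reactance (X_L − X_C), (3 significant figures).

-32900 Ω

ω = 2πf = 446100 rad/s
X_L = ωL = 24100 Ω
X_C = 1/(ωC) = 57000 Ω
X = 24100 − 57000 = -32900 Ω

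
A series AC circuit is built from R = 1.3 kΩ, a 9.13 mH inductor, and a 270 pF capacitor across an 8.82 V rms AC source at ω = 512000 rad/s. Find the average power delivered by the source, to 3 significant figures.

X_L = ωL = 4670 Ω
X_C = 1/(ωC) = 7230 Ω
Net reactance X = X_L − X_C = -2560 Ω
Z = 1300 − j2560 Ω
|Z| = √(1300² + 2560²) = 2870 Ω
∠Z = arctan(-2560/1300) = -63.1°
I = V/|Z| = 3.07 mA
P = VI cos φ = 8.82 × 0.00307 × cos(-63.1°) = 12.3 mW

12.3 mW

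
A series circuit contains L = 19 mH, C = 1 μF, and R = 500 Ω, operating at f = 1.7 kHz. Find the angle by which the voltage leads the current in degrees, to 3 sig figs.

ω = 2πf = 10680 rad/s
X_L = ωL = 203 Ω
X_C = 1/(ωC) = 93.6 Ω
Net reactance X = X_L − X_C = 109 Ω
Z = 500 + j109 Ω
|Z| = √(500² + 109²) = 512 Ω
∠Z = arctan(109/500) = 12.3°

12.3°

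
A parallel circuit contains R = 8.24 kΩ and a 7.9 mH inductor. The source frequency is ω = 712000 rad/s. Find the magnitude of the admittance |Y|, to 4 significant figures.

215.3 μS

X_L = ωL = 5625 Ω
Parallel: admittances add. Y = 1/R + 1/(jωL)
Y = (0.0001214 − j0.0001778) S
|Y| = 0.0002153 S → |Z| = 1/|Y| = 4646 Ω, ∠Z = −∠Y = 55.68°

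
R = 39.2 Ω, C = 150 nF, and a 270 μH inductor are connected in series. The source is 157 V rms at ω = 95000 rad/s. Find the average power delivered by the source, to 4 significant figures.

X_L = ωL = 25.65 Ω
X_C = 1/(ωC) = 70.18 Ω
Net reactance X = X_L − X_C = -44.53 Ω
Z = 39.20 − j44.53 Ω
|Z| = √(39.20² + 44.53²) = 59.32 Ω
∠Z = arctan(-44.53/39.20) = -48.64°
I = V/|Z| = 2.647 A
P = VI cos φ = 157 × 2.647 × cos(-48.64°) = 274.6 W

274.6 W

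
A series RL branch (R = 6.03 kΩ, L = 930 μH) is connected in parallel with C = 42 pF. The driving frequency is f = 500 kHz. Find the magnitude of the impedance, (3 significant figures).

6670 Ω

ω = 2πf = 3.142e+06 rad/s
X_L = ωL = 2920 Ω
X_C = 1/(ωC) = 7580 Ω
Branch 1 (R+jX_L): Z₁ = 6030 + j2920 Ω, |Z₁| = 6700 Ω
Branch 2 (−jX_C): Z₂ = −j7580 Ω
Parallel: Z = Z₁Z₂/(Z₁+Z₂), |Z| = 6670 Ω, ∠Z = -26.5°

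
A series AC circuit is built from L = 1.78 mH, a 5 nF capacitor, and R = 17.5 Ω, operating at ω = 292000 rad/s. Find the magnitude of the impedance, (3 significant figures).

166 Ω

X_L = ωL = 520 Ω
X_C = 1/(ωC) = 685 Ω
Net reactance X = X_L − X_C = -165 Ω
Z = 17.5 − j165 Ω
|Z| = √(17.5² + 165²) = 166 Ω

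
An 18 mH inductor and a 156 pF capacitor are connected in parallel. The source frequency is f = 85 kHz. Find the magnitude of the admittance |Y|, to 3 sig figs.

20.7 μS

ω = 2πf = 534100 rad/s
X_L = ωL = 9610 Ω
X_C = 1/(ωC) = 12000 Ω
Parallel: admittances add. Y = 1/(jωL) + jωC
Y = (0 − j2.07e-05) S
|Y| = 2.07e-05 S → |Z| = 1/|Y| = 48300 Ω, ∠Z = −∠Y = 90.0°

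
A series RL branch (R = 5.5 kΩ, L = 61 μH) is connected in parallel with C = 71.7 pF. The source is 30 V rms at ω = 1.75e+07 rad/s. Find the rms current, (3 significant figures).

X_L = ωL = 1070 Ω
X_C = 1/(ωC) = 797 Ω
Branch 1 (R+jX_L): Z₁ = 5500 + j1070 Ω, |Z₁| = 5600 Ω
Branch 2 (−jX_C): Z₂ = −j797 Ω
Parallel: Z = Z₁Z₂/(Z₁+Z₂), |Z| = 811 Ω, ∠Z = -81.8°
I = V/|Z| = 30/811 = 37.0 mA

37.0 mA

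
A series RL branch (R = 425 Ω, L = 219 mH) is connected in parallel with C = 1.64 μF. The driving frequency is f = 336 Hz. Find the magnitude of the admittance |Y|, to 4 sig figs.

2.531 mS

ω = 2πf = 2111 rad/s
X_L = ωL = 462.3 Ω
X_C = 1/(ωC) = 288.8 Ω
Branch 1 (R+jX_L): Z₁ = 425.0 + j462.3 Ω, |Z₁| = 628.0 Ω
Branch 2 (−jX_C): Z₂ = −j288.8 Ω
Parallel: Z = Z₁Z₂/(Z₁+Z₂), |Z| = 395.1 Ω, ∠Z = -64.80°
|Y| = 1/|Z| = 2.531 mS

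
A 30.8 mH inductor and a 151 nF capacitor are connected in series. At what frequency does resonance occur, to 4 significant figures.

ω₀ = 1/√(LC) = 1/√(0.0308 × 1.51e-07) = 14660 rad/s
f₀ = ω₀/(2π) = 2.334 kHz

2.334 kHz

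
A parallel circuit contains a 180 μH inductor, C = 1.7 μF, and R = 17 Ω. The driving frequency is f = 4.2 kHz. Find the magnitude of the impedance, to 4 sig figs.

5.688 Ω

ω = 2πf = 26390 rad/s
X_L = ωL = 4.750 Ω
X_C = 1/(ωC) = 22.29 Ω
Parallel: admittances add. Y = 1/R + 1/(jωL) + jωC
Y = (0.05882 − j0.1657) S
|Y| = 0.1758 S → |Z| = 1/|Y| = 5.688 Ω, ∠Z = −∠Y = 70.45°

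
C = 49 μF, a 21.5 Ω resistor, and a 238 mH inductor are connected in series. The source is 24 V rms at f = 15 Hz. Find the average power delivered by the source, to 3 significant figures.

325 mW

ω = 2πf = 94.25 rad/s
X_L = ωL = 22.4 Ω
X_C = 1/(ωC) = 217 Ω
Net reactance X = X_L − X_C = -194 Ω
Z = 21.5 − j194 Ω
|Z| = √(21.5² + 194²) = 195 Ω
∠Z = arctan(-194/21.5) = -83.7°
I = V/|Z| = 123 mA
P = VI cos φ = 24 × 0.123 × cos(-83.7°) = 325 mW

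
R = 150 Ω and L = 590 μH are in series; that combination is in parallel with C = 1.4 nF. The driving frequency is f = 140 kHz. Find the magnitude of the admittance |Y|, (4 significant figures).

750.4 μS

ω = 2πf = 879600 rad/s
X_L = ωL = 519.0 Ω
X_C = 1/(ωC) = 812.0 Ω
Branch 1 (R+jX_L): Z₁ = 150.0 + j519.0 Ω, |Z₁| = 540.2 Ω
Branch 2 (−jX_C): Z₂ = −j812.0 Ω
Parallel: Z = Z₁Z₂/(Z₁+Z₂), |Z| = 1333 Ω, ∠Z = 46.77°
|Y| = 1/|Z| = 750.4 μS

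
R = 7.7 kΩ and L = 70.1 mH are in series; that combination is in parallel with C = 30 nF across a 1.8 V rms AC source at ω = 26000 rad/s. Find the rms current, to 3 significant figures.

X_L = ωL = 1820 Ω
X_C = 1/(ωC) = 1280 Ω
Branch 1 (R+jX_L): Z₁ = 7700 + j1820 Ω, |Z₁| = 7910 Ω
Branch 2 (−jX_C): Z₂ = −j1280 Ω
Parallel: Z = Z₁Z₂/(Z₁+Z₂), |Z| = 1310 Ω, ∠Z = -80.7°
I = V/|Z| = 1.8/1310 = 1.37 mA

1.37 mA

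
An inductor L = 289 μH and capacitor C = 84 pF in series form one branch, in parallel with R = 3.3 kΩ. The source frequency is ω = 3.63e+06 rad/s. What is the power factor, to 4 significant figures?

X_L = ωL = 1049 Ω
X_C = 1/(ωC) = 3280 Ω
Branch 1: Z₁ = R = 3300 Ω
Branch 2 (series LC): Z₂ = j(X_L − X_C) = −j2230 Ω
Parallel: Z = Z₁Z₂/(Z₁+Z₂), |Z| = 1848 Ω, ∠Z = -55.95°
cos φ = cos(-55.95°) = 0.5600

0.5600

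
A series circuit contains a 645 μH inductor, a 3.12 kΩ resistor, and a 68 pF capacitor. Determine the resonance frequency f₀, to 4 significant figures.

ω₀ = 1/√(LC) = 1/√(0.000645 × 6.8e-11) = 4.775e+06 rad/s
f₀ = ω₀/(2π) = 760.0 kHz

760.0 kHz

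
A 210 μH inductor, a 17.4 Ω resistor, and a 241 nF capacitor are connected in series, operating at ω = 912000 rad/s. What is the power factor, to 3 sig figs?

X_L = ωL = 192 Ω
X_C = 1/(ωC) = 4.55 Ω
Net reactance X = X_L − X_C = 187 Ω
Z = 17.4 + j187 Ω
|Z| = √(17.4² + 187²) = 188 Ω
∠Z = arctan(187/17.4) = 84.7°
cos φ = cos(84.7°) = 0.0927

0.0927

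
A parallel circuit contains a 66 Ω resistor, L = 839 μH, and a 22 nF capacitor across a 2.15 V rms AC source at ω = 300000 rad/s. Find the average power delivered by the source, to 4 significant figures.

70.04 mW

X_L = ωL = 251.7 Ω
X_C = 1/(ωC) = 151.5 Ω
Parallel: admittances add. Y = 1/R + 1/(jωL) + jωC
Y = (0.01515 + j0.002627) S
|Y| = 0.01538 S → |Z| = 1/|Y| = 65.03 Ω, ∠Z = −∠Y = -9.836°
I = V/|Z| = 33.06 mA
P = VI cos φ = 2.15 × 0.03306 × cos(-9.836°) = 70.04 mW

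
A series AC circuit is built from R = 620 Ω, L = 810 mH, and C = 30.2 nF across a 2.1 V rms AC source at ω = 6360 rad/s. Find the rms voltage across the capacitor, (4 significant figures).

17.57 V

X_L = ωL = 5152 Ω
X_C = 1/(ωC) = 5206 Ω
Net reactance X = X_L − X_C = -54.78 Ω
Z = 620.0 − j54.78 Ω
|Z| = √(620.0² + 54.78²) = 622.4 Ω
I = V/|Z| = 3.374 mA
V_C = I·|Z_C| = 0.003374 × 5206 = 17.57 V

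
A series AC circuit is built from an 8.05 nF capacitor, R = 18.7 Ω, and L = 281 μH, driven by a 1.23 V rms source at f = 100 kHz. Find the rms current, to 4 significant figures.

43.57 mA

ω = 2πf = 628300 rad/s
X_L = ωL = 176.6 Ω
X_C = 1/(ωC) = 197.7 Ω
Net reactance X = X_L − X_C = -21.15 Ω
Z = 18.70 − j21.15 Ω
|Z| = √(18.70² + 21.15²) = 28.23 Ω
I = V/|Z| = 1.23/28.23 = 43.57 mA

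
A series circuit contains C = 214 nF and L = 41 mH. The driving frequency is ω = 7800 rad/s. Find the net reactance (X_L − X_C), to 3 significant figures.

X_L = ωL = 320 Ω
X_C = 1/(ωC) = 599 Ω
X = 320 − 599 = -279 Ω

-279 Ω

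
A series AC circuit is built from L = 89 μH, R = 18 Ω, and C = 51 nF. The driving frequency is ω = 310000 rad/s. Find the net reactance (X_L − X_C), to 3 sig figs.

-35.7 Ω

X_L = ωL = 27.6 Ω
X_C = 1/(ωC) = 63.3 Ω
X = 27.6 − 63.3 = -35.7 Ω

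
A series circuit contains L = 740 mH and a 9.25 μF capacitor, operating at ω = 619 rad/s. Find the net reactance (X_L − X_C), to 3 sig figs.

283 Ω

X_L = ωL = 458 Ω
X_C = 1/(ωC) = 175 Ω
X = 458 − 175 = 283 Ω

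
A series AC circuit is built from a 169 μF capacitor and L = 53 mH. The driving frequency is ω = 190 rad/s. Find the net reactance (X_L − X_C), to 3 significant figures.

X_L = ωL = 10.1 Ω
X_C = 1/(ωC) = 31.1 Ω
X = 10.1 − 31.1 = -21.1 Ω

-21.1 Ω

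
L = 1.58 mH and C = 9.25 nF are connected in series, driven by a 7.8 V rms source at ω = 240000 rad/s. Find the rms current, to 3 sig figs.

X_L = ωL = 379 Ω
X_C = 1/(ωC) = 450 Ω
Net reactance X = X_L − X_C = -71.3 Ω
Z = − j71.3 Ω
|Z| = √(0² + 71.3²) = 71.3 Ω
I = V/|Z| = 7.8/71.3 = 109 mA

109 mA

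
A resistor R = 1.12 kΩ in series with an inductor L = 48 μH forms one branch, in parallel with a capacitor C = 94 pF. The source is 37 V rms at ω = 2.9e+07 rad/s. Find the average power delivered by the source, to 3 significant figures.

X_L = ωL = 1390 Ω
X_C = 1/(ωC) = 367 Ω
Branch 1 (R+jX_L): Z₁ = 1120 + j1390 Ω, |Z₁| = 1790 Ω
Branch 2 (−jX_C): Z₂ = −j367 Ω
Parallel: Z = Z₁Z₂/(Z₁+Z₂), |Z| = 432 Ω, ∠Z = -81.3°
I = V/|Z| = 85.7 mA
P = VI cos φ = 37 × 0.0857 × cos(-81.3°) = 480 mW

480 mW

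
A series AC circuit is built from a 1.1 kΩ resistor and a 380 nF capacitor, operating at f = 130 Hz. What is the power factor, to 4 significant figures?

0.3231

ω = 2πf = 816.8 rad/s
X_C = 1/(ωC) = 3222 Ω
Z = 1100 − j3222 Ω
|Z| = √(1100² + 3222²) = 3404 Ω
∠Z = arctan(-3222/1100) = -71.15°
cos φ = cos(-71.15°) = 0.3231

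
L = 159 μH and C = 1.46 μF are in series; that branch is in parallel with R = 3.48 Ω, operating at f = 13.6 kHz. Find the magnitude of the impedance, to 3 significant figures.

ω = 2πf = 85450 rad/s
X_L = ωL = 13.6 Ω
X_C = 1/(ωC) = 8.02 Ω
Branch 1: Z₁ = R = 3.48 Ω
Branch 2 (series LC): Z₂ = j(X_L − X_C) = j5.57 Ω
Parallel: Z = Z₁Z₂/(Z₁+Z₂), |Z| = 2.95 Ω, ∠Z = 32.0°

2.95 Ω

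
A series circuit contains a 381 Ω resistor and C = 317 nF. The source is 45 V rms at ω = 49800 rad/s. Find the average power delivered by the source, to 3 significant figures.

5.17 W

X_C = 1/(ωC) = 63.3 Ω
Z = 381 − j63.3 Ω
|Z| = √(381² + 63.3²) = 386 Ω
∠Z = arctan(-63.3/381) = -9.44°
I = V/|Z| = 117 mA
P = VI cos φ = 45 × 0.117 × cos(-9.44°) = 5.17 W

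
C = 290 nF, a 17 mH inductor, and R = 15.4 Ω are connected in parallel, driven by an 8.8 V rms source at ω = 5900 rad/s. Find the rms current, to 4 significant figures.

576.0 mA

X_L = ωL = 100.3 Ω
X_C = 1/(ωC) = 584.5 Ω
Parallel: admittances add. Y = 1/R + 1/(jωL) + jωC
Y = (0.06494 − j0.008259) S
|Y| = 0.06546 S → |Z| = 1/|Y| = 15.28 Ω, ∠Z = −∠Y = 7.249°
I = V/|Z| = 8.8/15.28 = 576.0 mA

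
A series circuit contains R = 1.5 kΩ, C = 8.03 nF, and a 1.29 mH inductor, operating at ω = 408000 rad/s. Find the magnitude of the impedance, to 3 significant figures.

1520 Ω

X_L = ωL = 526 Ω
X_C = 1/(ωC) = 305 Ω
Net reactance X = X_L − X_C = 221 Ω
Z = 1500 + j221 Ω
|Z| = √(1500² + 221²) = 1520 Ω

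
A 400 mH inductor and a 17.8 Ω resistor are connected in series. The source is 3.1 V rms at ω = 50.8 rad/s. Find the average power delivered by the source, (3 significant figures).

234 mW

X_L = ωL = 20.3 Ω
Z = 17.8 + j20.3 Ω
|Z| = √(17.8² + 20.3²) = 27.0 Ω
∠Z = arctan(20.3/17.8) = 48.8°
I = V/|Z| = 115 mA
P = VI cos φ = 3.1 × 0.115 × cos(48.8°) = 234 mW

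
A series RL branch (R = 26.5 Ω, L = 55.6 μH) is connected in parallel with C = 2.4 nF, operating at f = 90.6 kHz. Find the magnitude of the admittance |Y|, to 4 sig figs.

23.19 mS

ω = 2πf = 569300 rad/s
X_L = ωL = 31.65 Ω
X_C = 1/(ωC) = 731.9 Ω
Branch 1 (R+jX_L): Z₁ = 26.50 + j31.65 Ω, |Z₁| = 41.28 Ω
Branch 2 (−jX_C): Z₂ = −j731.9 Ω
Parallel: Z = Z₁Z₂/(Z₁+Z₂), |Z| = 43.11 Ω, ∠Z = 47.89°
|Y| = 1/|Z| = 23.19 mS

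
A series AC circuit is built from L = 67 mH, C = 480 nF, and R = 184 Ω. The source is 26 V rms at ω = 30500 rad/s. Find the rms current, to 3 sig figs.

X_L = ωL = 2040 Ω
X_C = 1/(ωC) = 68.3 Ω
Net reactance X = X_L − X_C = 1980 Ω
Z = 184 + j1980 Ω
|Z| = √(184² + 1980²) = 1980 Ω
I = V/|Z| = 26/1980 = 13.1 mA

13.1 mA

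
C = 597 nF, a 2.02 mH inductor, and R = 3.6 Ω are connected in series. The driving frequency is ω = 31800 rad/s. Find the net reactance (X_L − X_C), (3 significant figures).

11.6 Ω

X_L = ωL = 64.2 Ω
X_C = 1/(ωC) = 52.7 Ω
X = 64.2 − 52.7 = 11.6 Ω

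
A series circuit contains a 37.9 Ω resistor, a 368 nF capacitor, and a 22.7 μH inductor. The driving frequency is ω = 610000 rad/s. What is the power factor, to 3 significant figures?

0.971

X_L = ωL = 13.8 Ω
X_C = 1/(ωC) = 4.45 Ω
Net reactance X = X_L − X_C = 9.39 Ω
Z = 37.9 + j9.39 Ω
|Z| = √(37.9² + 9.39²) = 39.0 Ω
∠Z = arctan(9.39/37.9) = 13.9°
cos φ = cos(13.9°) = 0.971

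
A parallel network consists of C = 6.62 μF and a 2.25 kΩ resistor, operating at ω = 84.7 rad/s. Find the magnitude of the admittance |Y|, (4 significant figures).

715.5 μS

X_C = 1/(ωC) = 1783 Ω
Parallel: admittances add. Y = 1/R + jωC
Y = (0.0004444 + j0.0005607) S
|Y| = 0.0007155 S → |Z| = 1/|Y| = 1398 Ω, ∠Z = −∠Y = -51.60°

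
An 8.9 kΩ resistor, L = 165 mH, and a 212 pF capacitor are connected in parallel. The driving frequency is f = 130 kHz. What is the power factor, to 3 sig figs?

ω = 2πf = 816800 rad/s
X_L = ωL = 135000 Ω
X_C = 1/(ωC) = 5770 Ω
Parallel: admittances add. Y = 1/R + 1/(jωL) + jωC
Y = (0.000112 + j0.000166) S
|Y| = 0.000200 S → |Z| = 1/|Y| = 4990 Ω, ∠Z = −∠Y = -55.9°
cos φ = cos(-55.9°) = 0.561

0.561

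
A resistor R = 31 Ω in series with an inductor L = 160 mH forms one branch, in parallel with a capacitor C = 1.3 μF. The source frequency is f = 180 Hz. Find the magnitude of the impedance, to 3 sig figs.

250 Ω

ω = 2πf = 1131 rad/s
X_L = ωL = 181 Ω
X_C = 1/(ωC) = 680 Ω
Branch 1 (R+jX_L): Z₁ = 31.0 + j181 Ω, |Z₁| = 184 Ω
Branch 2 (−jX_C): Z₂ = −j680 Ω
Parallel: Z = Z₁Z₂/(Z₁+Z₂), |Z| = 250 Ω, ∠Z = 76.7°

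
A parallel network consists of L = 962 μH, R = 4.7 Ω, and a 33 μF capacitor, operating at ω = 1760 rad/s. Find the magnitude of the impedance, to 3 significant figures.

X_L = ωL = 1.69 Ω
X_C = 1/(ωC) = 17.2 Ω
Parallel: admittances add. Y = 1/R + 1/(jωL) + jωC
Y = (0.213 − j0.533) S
|Y| = 0.573 S → |Z| = 1/|Y| = 1.74 Ω, ∠Z = −∠Y = 68.2°

1.74 Ω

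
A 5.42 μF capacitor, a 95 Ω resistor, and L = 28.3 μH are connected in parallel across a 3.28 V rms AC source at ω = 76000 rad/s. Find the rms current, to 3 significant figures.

X_L = ωL = 2.15 Ω
X_C = 1/(ωC) = 2.43 Ω
Parallel: admittances add. Y = 1/R + 1/(jωL) + jωC
Y = (0.0105 − j0.0530) S
|Y| = 0.0541 S → |Z| = 1/|Y| = 18.5 Ω, ∠Z = −∠Y = 78.8°
I = V/|Z| = 3.28/18.5 = 177 mA

177 mA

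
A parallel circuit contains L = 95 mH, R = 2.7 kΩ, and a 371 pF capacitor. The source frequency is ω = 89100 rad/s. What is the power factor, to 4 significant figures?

0.9746

X_L = ωL = 8464 Ω
X_C = 1/(ωC) = 30250 Ω
Parallel: admittances add. Y = 1/R + 1/(jωL) + jωC
Y = (0.0003704 − j8.508e-05) S
|Y| = 0.0003800 S → |Z| = 1/|Y| = 2631 Ω, ∠Z = −∠Y = 12.94°
cos φ = cos(12.94°) = 0.9746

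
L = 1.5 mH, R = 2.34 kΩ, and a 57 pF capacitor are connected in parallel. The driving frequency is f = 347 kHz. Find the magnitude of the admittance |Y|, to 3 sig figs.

464 μS

ω = 2πf = 2.18e+06 rad/s
X_L = ωL = 3270 Ω
X_C = 1/(ωC) = 8050 Ω
Parallel: admittances add. Y = 1/R + 1/(jωL) + jωC
Y = (0.000427 − j0.000181) S
|Y| = 0.000464 S → |Z| = 1/|Y| = 2150 Ω, ∠Z = −∠Y = 23.0°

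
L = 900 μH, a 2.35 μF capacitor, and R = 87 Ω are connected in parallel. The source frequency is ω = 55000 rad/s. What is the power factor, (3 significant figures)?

X_L = ωL = 49.5 Ω
X_C = 1/(ωC) = 7.74 Ω
Parallel: admittances add. Y = 1/R + 1/(jωL) + jωC
Y = (0.0115 + j0.109) S
|Y| = 0.110 S → |Z| = 1/|Y| = 9.12 Ω, ∠Z = −∠Y = -84.0°
cos φ = cos(-84.0°) = 0.105

0.105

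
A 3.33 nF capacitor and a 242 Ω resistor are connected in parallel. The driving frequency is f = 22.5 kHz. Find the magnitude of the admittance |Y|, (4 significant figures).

4.159 mS

ω = 2πf = 141400 rad/s
X_C = 1/(ωC) = 2124 Ω
Parallel: admittances add. Y = 1/R + jωC
Y = (0.004132 + j0.0004708) S
|Y| = 0.004159 S → |Z| = 1/|Y| = 240.4 Ω, ∠Z = −∠Y = -6.499°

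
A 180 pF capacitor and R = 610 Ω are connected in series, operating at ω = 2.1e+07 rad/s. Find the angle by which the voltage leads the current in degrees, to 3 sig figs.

-23.4°

X_C = 1/(ωC) = 265 Ω
Z = 610 − j265 Ω
|Z| = √(610² + 265²) = 665 Ω
∠Z = arctan(-265/610) = -23.4°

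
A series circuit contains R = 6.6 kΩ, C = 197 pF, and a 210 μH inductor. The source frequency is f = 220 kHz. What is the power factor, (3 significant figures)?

ω = 2πf = 1.382e+06 rad/s
X_L = ωL = 290 Ω
X_C = 1/(ωC) = 3670 Ω
Net reactance X = X_L − X_C = -3380 Ω
Z = 6600 − j3380 Ω
|Z| = √(6600² + 3380²) = 7420 Ω
∠Z = arctan(-3380/6600) = -27.1°
cos φ = cos(-27.1°) = 0.890

0.890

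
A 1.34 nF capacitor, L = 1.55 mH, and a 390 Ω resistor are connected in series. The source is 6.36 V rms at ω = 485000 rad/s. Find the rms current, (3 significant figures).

X_L = ωL = 752 Ω
X_C = 1/(ωC) = 1540 Ω
Net reactance X = X_L − X_C = -787 Ω
Z = 390 − j787 Ω
|Z| = √(390² + 787²) = 878 Ω
I = V/|Z| = 6.36/878 = 7.24 mA

7.24 mA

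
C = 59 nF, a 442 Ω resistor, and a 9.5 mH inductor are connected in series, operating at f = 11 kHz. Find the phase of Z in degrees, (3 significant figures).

42.9°

ω = 2πf = 69120 rad/s
X_L = ωL = 657 Ω
X_C = 1/(ωC) = 245 Ω
Net reactance X = X_L − X_C = 411 Ω
Z = 442 + j411 Ω
|Z| = √(442² + 411²) = 604 Ω
∠Z = arctan(411/442) = 42.9°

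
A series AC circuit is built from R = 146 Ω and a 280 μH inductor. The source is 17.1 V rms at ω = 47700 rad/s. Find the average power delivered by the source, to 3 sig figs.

X_L = ωL = 13.4 Ω
Z = 146 + j13.4 Ω
|Z| = √(146² + 13.4²) = 147 Ω
∠Z = arctan(13.4/146) = 5.23°
I = V/|Z| = 117 mA
P = VI cos φ = 17.1 × 0.117 × cos(5.23°) = 1.99 W

1.99 W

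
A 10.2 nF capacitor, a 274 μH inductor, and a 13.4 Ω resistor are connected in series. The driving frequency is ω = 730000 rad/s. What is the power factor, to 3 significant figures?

0.200

X_L = ωL = 200 Ω
X_C = 1/(ωC) = 134 Ω
Net reactance X = X_L − X_C = 65.7 Ω
Z = 13.4 + j65.7 Ω
|Z| = √(13.4² + 65.7²) = 67.1 Ω
∠Z = arctan(65.7/13.4) = 78.5°
cos φ = cos(78.5°) = 0.200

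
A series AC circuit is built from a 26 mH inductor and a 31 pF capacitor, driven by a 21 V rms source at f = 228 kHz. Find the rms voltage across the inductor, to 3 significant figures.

ω = 2πf = 1.433e+06 rad/s
X_L = ωL = 37200 Ω
X_C = 1/(ωC) = 22500 Ω
Net reactance X = X_L − X_C = 14700 Ω
Z = j14700 Ω
|Z| = √(0² + 14700²) = 14700 Ω
I = V/|Z| = 1.43 mA
V_L = I·|Z_L| = 0.00143 × 37200 = 53.1 V

53.1 V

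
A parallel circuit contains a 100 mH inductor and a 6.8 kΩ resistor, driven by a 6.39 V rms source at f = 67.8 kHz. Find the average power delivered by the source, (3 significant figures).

ω = 2πf = 426000 rad/s
X_L = ωL = 42600 Ω
Parallel: admittances add. Y = 1/R + 1/(jωL)
Y = (0.000147 − j2.35e-05) S
|Y| = 0.000149 S → |Z| = 1/|Y| = 6710 Ω, ∠Z = −∠Y = 9.07°
I = V/|Z| = 952 μA
P = VI cos φ = 6.39 × 0.000952 × cos(9.07°) = 6.00 mW

6.00 mW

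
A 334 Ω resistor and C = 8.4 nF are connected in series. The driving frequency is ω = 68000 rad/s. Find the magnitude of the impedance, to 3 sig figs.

1780 Ω

X_C = 1/(ωC) = 1750 Ω
Z = 334 − j1750 Ω
|Z| = √(334² + 1750²) = 1780 Ω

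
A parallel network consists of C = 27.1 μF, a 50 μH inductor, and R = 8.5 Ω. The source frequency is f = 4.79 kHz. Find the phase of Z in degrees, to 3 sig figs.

-52.1°

ω = 2πf = 30100 rad/s
X_L = ωL = 1.50 Ω
X_C = 1/(ωC) = 1.23 Ω
Parallel: admittances add. Y = 1/R + 1/(jωL) + jωC
Y = (0.118 + j0.151) S
|Y| = 0.191 S → |Z| = 1/|Y| = 5.22 Ω, ∠Z = −∠Y = -52.1°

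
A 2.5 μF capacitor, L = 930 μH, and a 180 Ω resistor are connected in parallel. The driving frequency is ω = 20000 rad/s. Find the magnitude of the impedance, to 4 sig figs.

X_L = ωL = 18.60 Ω
X_C = 1/(ωC) = 20.00 Ω
Parallel: admittances add. Y = 1/R + 1/(jωL) + jωC
Y = (0.005556 − j0.003763) S
|Y| = 0.006710 S → |Z| = 1/|Y| = 149.0 Ω, ∠Z = −∠Y = 34.11°

149.0 Ω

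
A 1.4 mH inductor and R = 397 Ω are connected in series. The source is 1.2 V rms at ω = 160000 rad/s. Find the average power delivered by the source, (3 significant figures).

X_L = ωL = 224 Ω
Z = 397 + j224 Ω
|Z| = √(397² + 224²) = 456 Ω
∠Z = arctan(224/397) = 29.4°
I = V/|Z| = 2.63 mA
P = VI cos φ = 1.2 × 0.00263 × cos(29.4°) = 2.75 mW

2.75 mW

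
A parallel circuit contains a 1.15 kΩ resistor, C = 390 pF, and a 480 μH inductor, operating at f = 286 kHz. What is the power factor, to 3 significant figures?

ω = 2πf = 1.797e+06 rad/s
X_L = ωL = 863 Ω
X_C = 1/(ωC) = 1430 Ω
Parallel: admittances add. Y = 1/R + 1/(jωL) + jωC
Y = (0.000870 − j0.000459) S
|Y| = 0.000983 S → |Z| = 1/|Y| = 1020 Ω, ∠Z = −∠Y = 27.8°
cos φ = cos(27.8°) = 0.885

0.885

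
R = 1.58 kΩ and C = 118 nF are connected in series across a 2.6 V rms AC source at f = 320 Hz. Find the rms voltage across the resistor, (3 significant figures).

ω = 2πf = 2011 rad/s
X_C = 1/(ωC) = 4210 Ω
Z = 1580 − j4210 Ω
|Z| = √(1580² + 4210²) = 4500 Ω
I = V/|Z| = 578 μA
V_R = I·|Z_R| = 0.000578 × 1580 = 0.913 V

0.913 V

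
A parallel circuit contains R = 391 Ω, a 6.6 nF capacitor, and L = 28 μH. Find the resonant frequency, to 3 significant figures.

370 kHz

ω₀ = 1/√(LC) = 1/√(2.8e-05 × 6.6e-09) = 2.326e+06 rad/s
f₀ = ω₀/(2π) = 370 kHz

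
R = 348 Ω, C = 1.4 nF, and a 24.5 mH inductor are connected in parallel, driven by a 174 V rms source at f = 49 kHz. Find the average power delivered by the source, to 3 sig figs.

87.0 W

ω = 2πf = 307900 rad/s
X_L = ωL = 7540 Ω
X_C = 1/(ωC) = 2320 Ω
Parallel: admittances add. Y = 1/R + 1/(jωL) + jωC
Y = (0.00287 + j0.000298) S
|Y| = 0.00289 S → |Z| = 1/|Y| = 346 Ω, ∠Z = −∠Y = -5.93°
I = V/|Z| = 503 mA
P = VI cos φ = 174 × 0.503 × cos(-5.93°) = 87.0 W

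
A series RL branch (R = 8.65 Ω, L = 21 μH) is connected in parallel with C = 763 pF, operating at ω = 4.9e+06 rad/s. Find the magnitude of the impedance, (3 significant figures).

X_L = ωL = 103 Ω
X_C = 1/(ωC) = 267 Ω
Branch 1 (R+jX_L): Z₁ = 8.65 + j103 Ω, |Z₁| = 103 Ω
Branch 2 (−jX_C): Z₂ = −j267 Ω
Parallel: Z = Z₁Z₂/(Z₁+Z₂), |Z| = 168 Ω, ∠Z = 82.2°

168 Ω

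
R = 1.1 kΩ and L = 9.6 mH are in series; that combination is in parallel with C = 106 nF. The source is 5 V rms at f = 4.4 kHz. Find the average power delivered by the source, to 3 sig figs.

ω = 2πf = 27650 rad/s
X_L = ωL = 265 Ω
X_C = 1/(ωC) = 341 Ω
Branch 1 (R+jX_L): Z₁ = 1100 + j265 Ω, |Z₁| = 1130 Ω
Branch 2 (−jX_C): Z₂ = −j341 Ω
Parallel: Z = Z₁Z₂/(Z₁+Z₂), |Z| = 350 Ω, ∠Z = -72.5°
I = V/|Z| = 14.3 mA
P = VI cos φ = 5 × 0.0143 × cos(-72.5°) = 21.5 mW

21.5 mW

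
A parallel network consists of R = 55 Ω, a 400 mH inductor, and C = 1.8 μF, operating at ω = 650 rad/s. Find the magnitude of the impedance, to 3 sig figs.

X_L = ωL = 260 Ω
X_C = 1/(ωC) = 855 Ω
Parallel: admittances add. Y = 1/R + 1/(jωL) + jωC
Y = (0.0182 − j0.00268) S
|Y| = 0.0184 S → |Z| = 1/|Y| = 54.4 Ω, ∠Z = −∠Y = 8.37°

54.4 Ω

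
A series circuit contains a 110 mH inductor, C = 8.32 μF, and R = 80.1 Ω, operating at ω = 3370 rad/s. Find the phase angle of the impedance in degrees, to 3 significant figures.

X_L = ωL = 371 Ω
X_C = 1/(ωC) = 35.7 Ω
Net reactance X = X_L − X_C = 335 Ω
Z = 80.1 + j335 Ω
|Z| = √(80.1² + 335²) = 344 Ω
∠Z = arctan(335/80.1) = 76.6°

76.6°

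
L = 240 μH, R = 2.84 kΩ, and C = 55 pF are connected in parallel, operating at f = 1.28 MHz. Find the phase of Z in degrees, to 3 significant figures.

ω = 2πf = 8.042e+06 rad/s
X_L = ωL = 1930 Ω
X_C = 1/(ωC) = 2260 Ω
Parallel: admittances add. Y = 1/R + 1/(jωL) + jωC
Y = (0.000352 − j7.57e-05) S
|Y| = 0.000360 S → |Z| = 1/|Y| = 2780 Ω, ∠Z = −∠Y = 12.1°

12.1°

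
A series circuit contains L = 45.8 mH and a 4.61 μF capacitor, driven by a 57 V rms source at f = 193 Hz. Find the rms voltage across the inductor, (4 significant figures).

ω = 2πf = 1213 rad/s
X_L = ωL = 55.54 Ω
X_C = 1/(ωC) = 178.9 Ω
Net reactance X = X_L − X_C = -123.3 Ω
Z = − j123.3 Ω
|Z| = √(0² + 123.3²) = 123.3 Ω
I = V/|Z| = 462.1 mA
V_L = I·|Z_L| = 0.4621 × 55.54 = 25.67 V

25.67 V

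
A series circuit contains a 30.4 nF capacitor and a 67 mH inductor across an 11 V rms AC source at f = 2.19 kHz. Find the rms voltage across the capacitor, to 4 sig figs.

17.91 V

ω = 2πf = 13760 rad/s
X_L = ωL = 921.9 Ω
X_C = 1/(ωC) = 2391 Ω
Net reactance X = X_L − X_C = -1469 Ω
Z = − j1469 Ω
|Z| = √(0² + 1469²) = 1469 Ω
I = V/|Z| = 7.490 mA
V_C = I·|Z_C| = 0.007490 × 2391 = 17.91 V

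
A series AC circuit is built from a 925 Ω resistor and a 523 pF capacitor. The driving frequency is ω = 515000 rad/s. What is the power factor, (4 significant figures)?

X_C = 1/(ωC) = 3713 Ω
Z = 925.0 − j3713 Ω
|Z| = √(925.0² + 3713²) = 3826 Ω
∠Z = arctan(-3713/925.0) = -76.01°
cos φ = cos(-76.01°) = 0.2418

0.2418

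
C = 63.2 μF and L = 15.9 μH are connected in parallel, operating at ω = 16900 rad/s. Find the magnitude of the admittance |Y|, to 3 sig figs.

X_L = ωL = 0.269 Ω
X_C = 1/(ωC) = 0.936 Ω
Parallel: admittances add. Y = 1/(jωL) + jωC
Y = (0 − j2.65) S
|Y| = 2.65 S → |Z| = 1/|Y| = 0.377 Ω, ∠Z = −∠Y = 90.0°

2.65 S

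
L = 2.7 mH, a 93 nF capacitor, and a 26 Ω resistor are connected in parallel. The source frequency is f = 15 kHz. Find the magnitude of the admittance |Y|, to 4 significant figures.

38.76 mS

ω = 2πf = 94250 rad/s
X_L = ωL = 254.5 Ω
X_C = 1/(ωC) = 114.1 Ω
Parallel: admittances add. Y = 1/R + 1/(jωL) + jωC
Y = (0.03846 + j0.004835) S
|Y| = 0.03876 S → |Z| = 1/|Y| = 25.80 Ω, ∠Z = −∠Y = -7.165°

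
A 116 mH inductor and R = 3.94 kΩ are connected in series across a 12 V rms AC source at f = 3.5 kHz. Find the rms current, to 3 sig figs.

ω = 2πf = 21990 rad/s
X_L = ωL = 2550 Ω
Z = 3940 + j2550 Ω
|Z| = √(3940² + 2550²) = 4690 Ω
I = V/|Z| = 12/4690 = 2.56 mA

2.56 mA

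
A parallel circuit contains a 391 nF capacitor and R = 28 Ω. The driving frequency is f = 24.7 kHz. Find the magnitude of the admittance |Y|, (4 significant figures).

ω = 2πf = 155200 rad/s
X_C = 1/(ωC) = 16.48 Ω
Parallel: admittances add. Y = 1/R + jωC
Y = (0.03571 + j0.06068) S
|Y| = 0.07041 S → |Z| = 1/|Y| = 14.20 Ω, ∠Z = −∠Y = -59.52°

70.41 mS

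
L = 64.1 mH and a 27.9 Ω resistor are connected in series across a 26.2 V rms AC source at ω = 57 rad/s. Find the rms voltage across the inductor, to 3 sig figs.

X_L = ωL = 3.65 Ω
Z = 27.9 + j3.65 Ω
|Z| = √(27.9² + 3.65²) = 28.1 Ω
I = V/|Z| = 931 mA
V_L = I·|Z_L| = 0.931 × 3.65 = 3.40 V

3.40 V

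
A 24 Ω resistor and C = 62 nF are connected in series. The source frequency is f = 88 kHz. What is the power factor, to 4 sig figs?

0.6353

ω = 2πf = 552900 rad/s
X_C = 1/(ωC) = 29.17 Ω
Z = 24.00 − j29.17 Ω
|Z| = √(24.00² + 29.17²) = 37.77 Ω
∠Z = arctan(-29.17/24.00) = -50.55°
cos φ = cos(-50.55°) = 0.6353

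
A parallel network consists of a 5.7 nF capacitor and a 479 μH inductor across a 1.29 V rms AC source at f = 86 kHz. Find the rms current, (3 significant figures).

1.01 mA

ω = 2πf = 540400 rad/s
X_L = ωL = 259 Ω
X_C = 1/(ωC) = 325 Ω
Parallel: admittances add. Y = 1/(jωL) + jωC
Y = (0 − j0.000784) S
|Y| = 0.000784 S → |Z| = 1/|Y| = 1280 Ω, ∠Z = −∠Y = 90.0°
I = V/|Z| = 1.29/1280 = 1.01 mA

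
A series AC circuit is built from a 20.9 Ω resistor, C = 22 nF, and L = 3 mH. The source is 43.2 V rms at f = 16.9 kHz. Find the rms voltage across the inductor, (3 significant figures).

123 V

ω = 2πf = 106200 rad/s
X_L = ωL = 319 Ω
X_C = 1/(ωC) = 428 Ω
Net reactance X = X_L − X_C = -110 Ω
Z = 20.9 − j110 Ω
|Z| = √(20.9² + 110²) = 111 Ω
I = V/|Z| = 387 mA
V_L = I·|Z_L| = 0.387 × 319 = 123 V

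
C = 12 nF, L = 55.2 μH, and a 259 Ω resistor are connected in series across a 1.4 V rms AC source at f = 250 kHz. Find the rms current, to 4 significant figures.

5.360 mA

ω = 2πf = 1.571e+06 rad/s
X_L = ωL = 86.71 Ω
X_C = 1/(ωC) = 53.05 Ω
Net reactance X = X_L − X_C = 33.66 Ω
Z = 259.0 + j33.66 Ω
|Z| = √(259.0² + 33.66²) = 261.2 Ω
I = V/|Z| = 1.4/261.2 = 5.360 mA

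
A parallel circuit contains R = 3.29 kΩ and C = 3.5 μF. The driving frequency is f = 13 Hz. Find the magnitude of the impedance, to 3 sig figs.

2400 Ω

ω = 2πf = 81.68 rad/s
X_C = 1/(ωC) = 3500 Ω
Parallel: admittances add. Y = 1/R + jωC
Y = (0.000304 + j0.000286) S
|Y| = 0.000417 S → |Z| = 1/|Y| = 2400 Ω, ∠Z = −∠Y = -43.2°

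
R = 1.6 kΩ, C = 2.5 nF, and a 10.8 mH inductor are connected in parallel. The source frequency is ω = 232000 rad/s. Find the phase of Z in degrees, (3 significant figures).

X_L = ωL = 2510 Ω
X_C = 1/(ωC) = 1720 Ω
Parallel: admittances add. Y = 1/R + 1/(jωL) + jωC
Y = (0.000625 + j0.000181) S
|Y| = 0.000651 S → |Z| = 1/|Y| = 1540 Ω, ∠Z = −∠Y = -16.1°

-16.1°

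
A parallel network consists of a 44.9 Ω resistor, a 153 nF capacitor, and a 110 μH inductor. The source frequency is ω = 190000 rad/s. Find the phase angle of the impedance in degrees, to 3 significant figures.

X_L = ωL = 20.9 Ω
X_C = 1/(ωC) = 34.4 Ω
Parallel: admittances add. Y = 1/R + 1/(jωL) + jωC
Y = (0.0223 − j0.0188) S
|Y| = 0.0291 S → |Z| = 1/|Y| = 34.3 Ω, ∠Z = −∠Y = 40.1°

40.1°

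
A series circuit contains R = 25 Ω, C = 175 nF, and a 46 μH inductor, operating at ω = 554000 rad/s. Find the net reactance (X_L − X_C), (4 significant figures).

X_L = ωL = 25.48 Ω
X_C = 1/(ωC) = 10.31 Ω
X = 25.48 − 10.31 = 15.17 Ω

15.17 Ω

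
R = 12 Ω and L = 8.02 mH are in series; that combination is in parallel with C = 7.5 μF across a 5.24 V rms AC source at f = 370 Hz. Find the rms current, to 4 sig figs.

ω = 2πf = 2325 rad/s
X_L = ωL = 18.64 Ω
X_C = 1/(ωC) = 57.35 Ω
Branch 1 (R+jX_L): Z₁ = 12.00 + j18.64 Ω, |Z₁| = 22.17 Ω
Branch 2 (−jX_C): Z₂ = −j57.35 Ω
Parallel: Z = Z₁Z₂/(Z₁+Z₂), |Z| = 31.38 Ω, ∠Z = 40.01°
I = V/|Z| = 5.24/31.38 = 167.0 mA

167.0 mA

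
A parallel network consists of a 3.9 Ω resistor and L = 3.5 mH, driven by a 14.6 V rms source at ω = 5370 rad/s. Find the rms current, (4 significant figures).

X_L = ωL = 18.80 Ω
Parallel: admittances add. Y = 1/R + 1/(jωL)
Y = (0.2564 − j0.05321) S
|Y| = 0.2619 S → |Z| = 1/|Y| = 3.819 Ω, ∠Z = −∠Y = 11.72°
I = V/|Z| = 14.6/3.819 = 3.823 A

3.823 A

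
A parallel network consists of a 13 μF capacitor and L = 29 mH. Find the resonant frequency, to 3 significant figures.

ω₀ = 1/√(LC) = 1/√(0.029 × 1.3e-05) = 1629 rad/s
f₀ = ω₀/(2π) = 259 Hz

259 Hz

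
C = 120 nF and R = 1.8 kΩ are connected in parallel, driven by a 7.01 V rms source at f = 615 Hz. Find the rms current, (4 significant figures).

5.073 mA

ω = 2πf = 3864 rad/s
X_C = 1/(ωC) = 2157 Ω
Parallel: admittances add. Y = 1/R + jωC
Y = (0.0005556 + j0.0004637) S
|Y| = 0.0007236 S → |Z| = 1/|Y| = 1382 Ω, ∠Z = −∠Y = -39.85°
I = V/|Z| = 7.01/1382 = 5.073 mA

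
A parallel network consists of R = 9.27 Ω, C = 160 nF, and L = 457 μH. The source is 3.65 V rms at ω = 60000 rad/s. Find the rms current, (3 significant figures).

406 mA

X_L = ωL = 27.4 Ω
X_C = 1/(ωC) = 104 Ω
Parallel: admittances add. Y = 1/R + 1/(jωL) + jωC
Y = (0.108 − j0.0269) S
|Y| = 0.111 S → |Z| = 1/|Y| = 9.00 Ω, ∠Z = −∠Y = 14.0°
I = V/|Z| = 3.65/9.00 = 406 mA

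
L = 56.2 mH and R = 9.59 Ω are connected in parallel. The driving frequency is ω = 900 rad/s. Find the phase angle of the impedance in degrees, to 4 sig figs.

10.74°

X_L = ωL = 50.58 Ω
Parallel: admittances add. Y = 1/R + 1/(jωL)
Y = (0.1043 − j0.01977) S
|Y| = 0.1061 S → |Z| = 1/|Y| = 9.422 Ω, ∠Z = −∠Y = 10.74°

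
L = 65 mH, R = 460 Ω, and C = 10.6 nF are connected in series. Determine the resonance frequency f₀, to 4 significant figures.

6.063 kHz

ω₀ = 1/√(LC) = 1/√(0.065 × 1.06e-08) = 38100 rad/s
f₀ = ω₀/(2π) = 6.063 kHz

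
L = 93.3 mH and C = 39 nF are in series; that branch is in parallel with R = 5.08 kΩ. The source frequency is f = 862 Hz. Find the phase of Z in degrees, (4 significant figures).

ω = 2πf = 5416 rad/s
X_L = ωL = 505.3 Ω
X_C = 1/(ωC) = 4734 Ω
Branch 1: Z₁ = R = 5080 Ω
Branch 2 (series LC): Z₂ = j(X_L − X_C) = −j4229 Ω
Parallel: Z = Z₁Z₂/(Z₁+Z₂), |Z| = 3250 Ω, ∠Z = -50.22°

-50.22°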